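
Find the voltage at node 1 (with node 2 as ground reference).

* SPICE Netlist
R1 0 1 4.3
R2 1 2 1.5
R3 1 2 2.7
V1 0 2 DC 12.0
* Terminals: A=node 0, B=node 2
Nodal analysis, taking node 2 as the 0 V reference.
Source V1 fixes V_0 = 12 V.
KCL at each unknown node (sum of currents leaving = 0; resistances in Ω):
  Node 1: (V_1 - 12)/4.3 + (V_1 - 0)/1.5 + (V_1 - 0)/2.7 = 0
Collecting terms: 1.27 × V_1 = 2.791  =>  V_1 = 2.198 V
The requested potential is V_1 = 2.198 V.

Final answer: V_1 = 2.198 V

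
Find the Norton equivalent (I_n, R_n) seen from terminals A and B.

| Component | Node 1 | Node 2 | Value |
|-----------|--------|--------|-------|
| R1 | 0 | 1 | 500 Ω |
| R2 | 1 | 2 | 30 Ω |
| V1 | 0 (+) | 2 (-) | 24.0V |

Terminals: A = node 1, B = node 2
Find the Thévenin equivalent first; then I_n = V_th/R_th and R_n = R_th.
Step 1 — V_th is the open-circuit voltage V_A - V_B (nothing connected across the terminals).
Nodal analysis, taking node 2 as the 0 V reference.
Source V1 fixes V_0 = 24 V.
KCL at each unknown node (sum of currents leaving = 0; resistances in Ω):
  Node 1: (V_1 - 24)/500 + (V_1 - 0)/30 = 0
Collecting terms: 0.03533 × V_1 = 0.048  =>  V_1 = 1.358 V
V_th = V_1 - V_2 = 1.358 - 0 = 1.358 V
Step 2 — R_th: zero the source — replace V1 by a short circuit (node 2 merges into node 0) — and find the resistance seen between A (node 1) and B (node 0).
Reduce the network between node 1 (A) and node 0 (B) by series/parallel combination:
  Rp1 = R1 ‖ R2 (parallel, both between nodes 0 and 1) = 1/(1/500 + 1/30) = 28.3 Ω
R_th = 28.3 Ω
I_n = V_th/R_th = 1.358/28.3 = 0.048 A, and R_n = R_th = 28.3 Ω

Final answer: I_n = 0.048 A, R_n = 28.3 Ω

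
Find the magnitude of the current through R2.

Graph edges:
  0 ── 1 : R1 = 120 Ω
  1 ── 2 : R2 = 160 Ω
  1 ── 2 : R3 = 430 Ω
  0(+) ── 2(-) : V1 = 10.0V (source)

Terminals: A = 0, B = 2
Nodal analysis, taking node 2 as the 0 V reference.
Source V1 fixes V_0 = 10 V.
KCL at each unknown node (sum of currents leaving = 0; resistances in Ω):
  Node 1: (V_1 - 10)/120 + (V_1 - 0)/160 + (V_1 - 0)/430 = 0
Collecting terms: 0.01691 × V_1 = 0.08333  =>  V_1 = 4.928 V
I_R2 = (V_1 - V_2)/R2 = (4.928 - 0)/160 = 0.0308 A
|I_R2| = 0.0308 A

Final answer: |I_R2| = 0.0308 A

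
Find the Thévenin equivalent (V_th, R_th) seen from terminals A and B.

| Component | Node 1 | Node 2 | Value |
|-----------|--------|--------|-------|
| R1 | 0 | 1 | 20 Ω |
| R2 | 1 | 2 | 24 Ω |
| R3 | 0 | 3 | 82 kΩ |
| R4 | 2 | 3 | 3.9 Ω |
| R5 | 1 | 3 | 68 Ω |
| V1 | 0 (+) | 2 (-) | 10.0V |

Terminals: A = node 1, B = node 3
Step 1 — V_th is the open-circuit voltage V_A - V_B (nothing connected across the terminals).
Nodal analysis, taking node 2 as the 0 V reference.
Source V1 fixes V_0 = 10 V.
KCL at each unknown node (sum of currents leaving = 0; resistances in Ω):
  Node 1: (V_1 - 10)/20 + (V_1 - 0)/24 + (V_1 - V_3)/68 = 0
  Node 3: (V_3 - 10)/82000 + (V_3 - 0)/3.9 + (V_3 - V_1)/68 = 0
Collecting terms (coefficients in siemens):
  0.1064·V_1 - 0.01471·V_3 = 0.5
  0.2711·V_3 - 0.01471·V_1 = 0.000122
Determinant D = (0.1064)(0.2711) - (-0.01471)(-0.01471) = 0.02862
V_1 = [(0.5)(0.2711) - (-0.01471)(0.000122)]/D = 4.736 V
V_3 = [(0.1064)(0.000122) - (0.5)(-0.01471)]/D = 0.2573 V
V_th = V_1 - V_3 = 4.736 - 0.2573 = 4.479 V
Step 2 — R_th: zero the source — replace V1 by a short circuit (node 2 merges into node 0) — and find the resistance seen between A (node 1) and B (node 3).
Reduce the network between node 1 (A) and node 3 (B) by series/parallel combination:
  Rp1 = R1 ‖ R2 (parallel, both between nodes 0 and 1) = 1/(1/20 + 1/24) = 10.91 Ω
  Rp2 = R3 ‖ R4 (parallel, both between nodes 0 and 3) = 1/(1/82000 + 1/3.9) = 3.9 Ω
  Rs1 = Rp1 + Rp2 (series, joined only at node 0) = 10.91 + 3.9 = 14.81 Ω
  Rp3 = R5 ‖ Rs1 (parallel, both between nodes 1 and 3) = 1/(1/68 + 1/14.81) = 12.16 Ω
R_th = 12.16 Ω

Final answer: V_th = 4.479 V, R_th = 12.16 Ω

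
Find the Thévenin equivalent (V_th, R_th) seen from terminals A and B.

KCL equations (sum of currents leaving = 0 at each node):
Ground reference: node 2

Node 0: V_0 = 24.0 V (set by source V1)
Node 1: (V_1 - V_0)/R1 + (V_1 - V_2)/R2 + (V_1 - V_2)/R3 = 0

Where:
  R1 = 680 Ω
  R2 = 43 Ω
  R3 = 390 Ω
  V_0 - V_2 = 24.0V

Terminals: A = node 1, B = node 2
Step 1 — V_th is the open-circuit voltage V_A - V_B (nothing connected across the terminals).
Nodal analysis, taking node 2 as the 0 V reference.
Source V1 fixes V_0 = 24 V.
KCL at each unknown node (sum of currents leaving = 0; resistances in Ω):
  Node 1: (V_1 - 24)/680 + (V_1 - 0)/43 + (V_1 - 0)/390 = 0
Collecting terms: 0.02729 × V_1 = 0.03529  =>  V_1 = 1.293 V
V_th = V_1 - V_2 = 1.293 - 0 = 1.293 V
Step 2 — R_th: zero the source — replace V1 by a short circuit (node 2 merges into node 0) — and find the resistance seen between A (node 1) and B (node 0).
Reduce the network between node 1 (A) and node 0 (B) by series/parallel combination:
  Rp1 = R1 ‖ R2 ‖ R3 (parallel, all between nodes 0 and 1) = 1/(1/680 + 1/43 + 1/390) = 36.64 Ω
R_th = 36.64 Ω

Final answer: V_th = 1.293 V, R_th = 36.64 Ω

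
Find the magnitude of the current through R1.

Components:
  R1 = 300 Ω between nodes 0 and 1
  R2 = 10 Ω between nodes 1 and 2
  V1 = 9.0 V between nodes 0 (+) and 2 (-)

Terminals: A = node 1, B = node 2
Nodal analysis, taking node 2 as the 0 V reference.
Source V1 fixes V_0 = 9 V.
KCL at each unknown node (sum of currents leaving = 0; resistances in Ω):
  Node 1: (V_1 - 9)/300 + (V_1 - 0)/10 = 0
Collecting terms: 0.1033 × V_1 = 0.03  =>  V_1 = 0.2903 V
I_R1 = (V_0 - V_1)/R1 = (9 - 0.2903)/300 = 0.02903 A
|I_R1| = 0.02903 A

Final answer: |I_R1| = 0.02903 A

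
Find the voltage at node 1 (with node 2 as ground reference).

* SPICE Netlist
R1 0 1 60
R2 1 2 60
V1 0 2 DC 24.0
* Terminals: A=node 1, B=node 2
Nodal analysis, taking node 2 as the 0 V reference.
Source V1 fixes V_0 = 24 V.
KCL at each unknown node (sum of currents leaving = 0; resistances in Ω):
  Node 1: (V_1 - 24)/60 + (V_1 - 0)/60 = 0
Collecting terms: 0.03333 × V_1 = 0.4  =>  V_1 = 12 V
The requested potential is V_1 = 12 V.

Final answer: V_1 = 12 V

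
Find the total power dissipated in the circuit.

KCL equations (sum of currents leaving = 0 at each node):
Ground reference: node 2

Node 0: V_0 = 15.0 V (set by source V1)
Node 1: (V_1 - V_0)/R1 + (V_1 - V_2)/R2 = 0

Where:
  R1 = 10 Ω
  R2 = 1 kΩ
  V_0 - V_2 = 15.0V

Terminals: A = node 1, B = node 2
Nodal analysis, taking node 2 as the 0 V reference.
Source V1 fixes V_0 = 15 V.
KCL at each unknown node (sum of currents leaving = 0; resistances in Ω):
  Node 1: (V_1 - 15)/10 + (V_1 - 0)/1000 = 0
Collecting terms: 0.101 × V_1 = 1.5  =>  V_1 = 14.85 V
Power in each resistor, P = (ΔV)²/R:
  P_R1 = (15 - 14.85)²/10 = 0.002206 W
  P_R2 = (14.85 - 0)²/1000 = 0.2206 W
P_total = P_R1 + P_R2 = 0.2228 W

Final answer: 0.2228 W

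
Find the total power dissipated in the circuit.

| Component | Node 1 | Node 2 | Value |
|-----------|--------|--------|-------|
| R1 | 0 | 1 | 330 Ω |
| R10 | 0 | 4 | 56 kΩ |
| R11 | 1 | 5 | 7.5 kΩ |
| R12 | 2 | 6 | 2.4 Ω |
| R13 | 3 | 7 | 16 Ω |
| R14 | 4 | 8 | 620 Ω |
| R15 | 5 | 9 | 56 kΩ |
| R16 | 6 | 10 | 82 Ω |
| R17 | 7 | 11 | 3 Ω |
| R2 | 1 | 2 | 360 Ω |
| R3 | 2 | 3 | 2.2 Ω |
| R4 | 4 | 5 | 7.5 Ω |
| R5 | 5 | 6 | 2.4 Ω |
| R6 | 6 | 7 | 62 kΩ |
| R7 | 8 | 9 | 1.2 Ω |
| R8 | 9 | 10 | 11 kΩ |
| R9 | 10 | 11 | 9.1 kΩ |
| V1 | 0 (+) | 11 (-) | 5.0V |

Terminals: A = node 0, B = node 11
Nodal analysis, taking node 11 as the 0 V reference.
Source V1 fixes V_0 = 5 V.
KCL at each unknown node (sum of currents leaving = 0; resistances in Ω):
  Node 1: (V_1 - 5)/330 + (V_1 - V_2)/360 + (V_1 - V_5)/7500 = 0
  Node 2: (V_2 - V_1)/360 + (V_2 - V_3)/2.2 + (V_2 - V_6)/2.4 = 0
  Node 3: (V_3 - V_2)/2.2 + (V_3 - V_7)/16 = 0
  Node 4: (V_4 - V_5)/7.5 + (V_4 - 5)/56000 + (V_4 - V_8)/620 = 0
  Node 5: (V_5 - V_4)/7.5 + (V_5 - V_6)/2.4 + (V_5 - V_1)/7500 + (V_5 - V_9)/56000 = 0
  Node 6: (V_6 - V_5)/2.4 + (V_6 - V_7)/62000 + (V_6 - V_2)/2.4 + (V_6 - V_10)/82 = 0
  Node 7: (V_7 - V_6)/62000 + (V_7 - V_3)/16 + (V_7 - 0)/3 = 0
  Node 8: (V_8 - V_9)/1.2 + (V_8 - V_4)/620 = 0
  Node 9: (V_9 - V_8)/1.2 + (V_9 - V_10)/11000 + (V_9 - V_5)/56000 = 0
  Node 10: (V_10 - V_9)/11000 + (V_10 - 0)/9100 + (V_10 - V_6)/82 = 0
Collecting terms (coefficients in siemens):
  0.005941·V_1 - 0.002778·V_2 - 0.0001333·V_5 = 0.01515
  0.874·V_2 - 0.002778·V_1 - 0.4545·V_3 - 0.4167·V_6 = 0
  0.517·V_3 - 0.4545·V_2 - 0.0625·V_7 = 0
  0.135·V_4 - 0.1333·V_5 - 0.001613·V_8 = 0.00008929
  0.5502·V_5 - 0.0001333·V_1 - 0.1333·V_4 - 0.4167·V_6 - 0.00001786·V_9 = 0
  0.8455·V_6 - 0.4167·V_2 - 0.4167·V_5 - 0.00001613·V_7 - 0.0122·V_10 = 0
  0.3958·V_7 - 0.0625·V_3 - 0.00001613·V_6 = 0
  0.8349·V_8 - 0.001613·V_4 - 0.8333·V_9 = 0
  0.8334·V_9 - 0.00001786·V_5 - 0.8333·V_8 - 0.00009091·V_10 = 0
  0.0124·V_10 - 0.0122·V_6 - 0.00009091·V_9 = 0
Solving these 10 simultaneous equations (Gaussian elimination) gives:
  V_1 = 2.626 V, V_2 = 0.154 V, V_3 = 0.138 V, V_4 = 0.1566 V
  V_5 = 0.1559 V, V_6 = 0.1549 V, V_7 = 0.02179 V, V_8 = 0.1564 V
  V_9 = 0.1564 V, V_10 = 0.1536 V
Power in each resistor, P = (ΔV)²/R:
  P_R1 = (5 - 2.626)²/330 = 0.01708 W
  P_R2 = (2.626 - 0.154)²/360 = 0.01697 W
  P_R3 = (0.154 - 0.138)²/2.2 = 0.000116 W
  P_R4 = (0.1566 - 0.1559)²/7.5 = 0.00000005576 W
  P_R5 = (0.1559 - 0.1549)²/2.4 = 0.0000004144 W
  P_R6 = (0.1549 - 0.02179)²/62000 = 0.0000002859 W
  P_R7 = (0.1564 - 0.1564)²/1.2 = 0.00000000000008544 W
  P_R8 = (0.1564 - 0.1536)²/11000 = 0.0000000007336 W
  P_R9 = (0.1536 - 0)²/9100 = 0.000002591 W
  P_R10 = (5 - 0.1566)²/56000 = 0.0004189 W
  P_R11 = (2.626 - 0.1559)²/7500 = 0.0008133 W
  P_R12 = (0.154 - 0.1549)²/2.4 = 0.0000003778 W
  P_R13 = (0.138 - 0.02179)²/16 = 0.0008439 W
  P_R14 = (0.1566 - 0.1564)²/620 = 0.00000000004415 W
  P_R15 = (0.1559 - 0.1564)²/56000 = 0.00000000000413 W
  P_R16 = (0.1549 - 0.1536)²/82 = 0.00000002264 W
  P_R17 = (0.02179 - 0)²/3 = 0.0001583 W
P_total = P_R1 + P_R2 + P_R3 + P_R4 + P_R5 + P_R6 + P_R7 + P_R8 + P_R9 + P_R10 + P_R11 + P_R12 + P_R13 + P_R14 + P_R15 + P_R16 + P_R17 = 0.03641 W

Final answer: 0.03641 W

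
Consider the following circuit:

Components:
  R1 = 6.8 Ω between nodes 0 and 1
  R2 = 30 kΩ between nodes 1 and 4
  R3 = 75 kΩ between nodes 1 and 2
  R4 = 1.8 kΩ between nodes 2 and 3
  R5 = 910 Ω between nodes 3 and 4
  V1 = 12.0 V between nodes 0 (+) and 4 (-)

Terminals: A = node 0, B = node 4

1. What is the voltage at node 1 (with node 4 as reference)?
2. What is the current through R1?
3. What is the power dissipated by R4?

Nodal analysis, taking node 4 as the 0 V reference.
Source V1 fixes V_0 = 12 V.
KCL at each unknown node (sum of currents leaving = 0; resistances in Ω):
  Node 1: (V_1 - 12)/6.8 + (V_1 - 0)/30000 + (V_1 - V_2)/75000 = 0
  Node 2: (V_2 - V_1)/75000 + (V_2 - V_3)/1800 = 0
  Node 3: (V_3 - V_2)/1800 + (V_3 - 0)/910 = 0
Collecting terms (coefficients in siemens):
  0.1471·V_1 - 0.00001333·V_2 = 1.765
  0.0005689·V_2 - 0.00001333·V_1 - 0.0005556·V_3 = 0
  0.001654·V_3 - 0.0005556·V_2 = 0
Solving these 3 simultaneous equations (Gaussian elimination) gives:
  V_1 = 12 V, V_2 = 0.4183 V, V_3 = 0.1405 V
Part 1:
  Read off the nodal solution: V_1 = 12 V
Part 2:
  I_R1 = (V_0 - V_1)/R1 = (12 - 12)/6.8 = 0.0005542 A
  Magnitude: I_R1 = 0.0005542 A
Part 3:
  I_R4 = (V_2 - V_3)/R4 = (0.4183 - 0.1405)/1800 = 0.0001544 A
  P_R4 = I_R4² × R4 = (0.0001544)² × 1800 = 0.0000429 W

Final answers:
1. V_1 = 12 V
2. I_R1 = 0.0005542 A
3. P_R4 = 4.29e-05 W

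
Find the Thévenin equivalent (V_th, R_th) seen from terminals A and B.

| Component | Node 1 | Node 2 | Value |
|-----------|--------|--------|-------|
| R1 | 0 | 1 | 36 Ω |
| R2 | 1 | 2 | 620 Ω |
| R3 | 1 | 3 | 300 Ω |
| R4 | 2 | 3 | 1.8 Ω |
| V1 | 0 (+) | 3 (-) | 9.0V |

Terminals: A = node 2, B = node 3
Step 1 — V_th is the open-circuit voltage V_A - V_B (nothing connected across the terminals).
Nodal analysis, taking node 3 as the 0 V reference.
Source V1 fixes V_0 = 9 V.
KCL at each unknown node (sum of currents leaving = 0; resistances in Ω):
  Node 1: (V_1 - 9)/36 + (V_1 - V_2)/620 + (V_1 - 0)/300 = 0
  Node 2: (V_2 - V_1)/620 + (V_2 - 0)/1.8 = 0
Collecting terms (coefficients in siemens):
  0.03272·V_1 - 0.001613·V_2 = 0.25
  0.5572·V_2 - 0.001613·V_1 = 0
Determinant D = (0.03272)(0.5572) - (-0.001613)(-0.001613) = 0.01823
V_1 = [(0.25)(0.5572) - (-0.001613)(0)]/D = 7.641 V
V_2 = [(0.03272)(0) - (0.25)(-0.001613)]/D = 0.02212 V
V_th = V_2 - V_3 = 0.02212 - 0 = 0.02212 V
Step 2 — R_th: zero the source — replace V1 by a short circuit (node 3 merges into node 0) — and find the resistance seen between A (node 2) and B (node 0).
Reduce the network between node 2 (A) and node 0 (B) by series/parallel combination:
  Rp1 = R1 ‖ R3 (parallel, both between nodes 0 and 1) = 1/(1/36 + 1/300) = 32.14 Ω
  Rs1 = R2 + Rp1 (series, joined only at node 1) = 620 + 32.14 = 652.1 Ω
  Rp2 = R4 ‖ Rs1 (parallel, both between nodes 0 and 2) = 1/(1/1.8 + 1/652.1) = 1.795 Ω
R_th = 1.795 Ω

Final answer: V_th = 0.02212 V, R_th = 1.795 Ω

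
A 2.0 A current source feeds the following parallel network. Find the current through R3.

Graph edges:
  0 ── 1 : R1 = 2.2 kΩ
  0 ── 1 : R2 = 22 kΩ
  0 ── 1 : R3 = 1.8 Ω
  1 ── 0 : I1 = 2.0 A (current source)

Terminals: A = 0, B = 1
All resistors sit directly between nodes 0 and 1, so they are in parallel and share one voltage V; the full source current 2 A splits among them.
1/R_par = 1/2200 + 1/22000 + 1/1.8 = 0.5561 S  =>  R_par = 1.798 Ω
V = I × R_par = 2 × 1.798 = 3.597 V
I_R3 = V/R3 = 3.597/1.8 = 1.998 A

Final answer: 1.998 A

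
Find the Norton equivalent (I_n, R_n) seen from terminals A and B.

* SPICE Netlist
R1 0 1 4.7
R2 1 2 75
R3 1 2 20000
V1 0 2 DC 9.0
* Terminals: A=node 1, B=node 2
Find the Thévenin equivalent first; then I_n = V_th/R_th and R_n = R_th.
Step 1 — V_th is the open-circuit voltage V_A - V_B (nothing connected across the terminals).
Nodal analysis, taking node 2 as the 0 V reference.
Source V1 fixes V_0 = 9 V.
KCL at each unknown node (sum of currents leaving = 0; resistances in Ω):
  Node 1: (V_1 - 9)/4.7 + (V_1 - 0)/75 + (V_1 - 0)/20000 = 0
Collecting terms: 0.2261 × V_1 = 1.915  =>  V_1 = 8.467 V
V_th = V_1 - V_2 = 8.467 - 0 = 8.467 V
Step 2 — R_th: zero the source — replace V1 by a short circuit (node 2 merges into node 0) — and find the resistance seen between A (node 1) and B (node 0).
Reduce the network between node 1 (A) and node 0 (B) by series/parallel combination:
  Rp1 = R1 ‖ R2 ‖ R3 (parallel, all between nodes 0 and 1) = 1/(1/4.7 + 1/75 + 1/20000) = 4.422 Ω
R_th = 4.422 Ω
I_n = V_th/R_th = 8.467/4.422 = 1.915 A, and R_n = R_th = 4.422 Ω

Final answer: I_n = 1.915 A, R_n = 4.422 Ω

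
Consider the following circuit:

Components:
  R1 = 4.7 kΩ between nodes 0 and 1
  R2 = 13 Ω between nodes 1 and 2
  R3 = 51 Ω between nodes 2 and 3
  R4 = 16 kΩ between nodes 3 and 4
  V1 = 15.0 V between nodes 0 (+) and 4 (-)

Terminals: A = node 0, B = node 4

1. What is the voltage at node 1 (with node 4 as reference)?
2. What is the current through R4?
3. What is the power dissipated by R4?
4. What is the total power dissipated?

Nodal analysis, taking node 4 as the 0 V reference.
Source V1 fixes V_0 = 15 V.
KCL at each unknown node (sum of currents leaving = 0; resistances in Ω):
  Node 1: (V_1 - 15)/4700 + (V_1 - V_2)/13 = 0
  Node 2: (V_2 - V_1)/13 + (V_2 - V_3)/51 = 0
  Node 3: (V_3 - V_2)/51 + (V_3 - 0)/16000 = 0
Collecting terms (coefficients in siemens):
  0.07714·V_1 - 0.07692·V_2 = 0.003191
  0.09653·V_2 - 0.07692·V_1 - 0.01961·V_3 = 0
  0.01967·V_3 - 0.01961·V_2 = 0
Solving these 3 simultaneous equations (Gaussian elimination) gives:
  V_1 = 11.6 V, V_2 = 11.6 V, V_3 = 11.56 V
Part 1:
  Read off the nodal solution: V_1 = 11.6 V
Part 2:
  I_R4 = (V_3 - V_4)/R4 = (11.56 - 0)/16000 = 0.0007224 A
  Magnitude: I_R4 = 0.0007224 A
Part 3:
  I_R4 = (V_3 - V_4)/R4 = (11.56 - 0)/16000 = 0.0007224 A
  P_R4 = I_R4² × R4 = (0.0007224)² × 16000 = 0.00835 W
Part 4:
  Power in each resistor, P = (ΔV)²/R:
    P_R1 = (15 - 11.6)²/4700 = 0.002453 W
    P_R2 = (11.6 - 11.6)²/13 = 0.000006784 W
    P_R3 = (11.6 - 11.56)²/51 = 0.00002662 W
    P_R4 = (11.56 - 0)²/16000 = 0.00835 W
  P_total = P_R1 + P_R2 + P_R3 + P_R4 = 0.01084 W

Final answers:
1. V_1 = 11.6 V
2. I_R4 = 0.0007224 A
3. P_R4 = 0.00835 W
4. P_total = 0.01084 W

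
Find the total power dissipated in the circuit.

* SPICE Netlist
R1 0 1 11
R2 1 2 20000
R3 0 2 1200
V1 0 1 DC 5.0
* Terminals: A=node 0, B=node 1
Nodal analysis, taking node 1 as the 0 V reference.
Source V1 fixes V_0 = 5 V.
KCL at each unknown node (sum of currents leaving = 0; resistances in Ω):
  Node 2: (V_2 - 0)/20000 + (V_2 - 5)/1200 = 0
Collecting terms: 0.0008833 × V_2 = 0.004167  =>  V_2 = 4.717 V
Power in each resistor, P = (ΔV)²/R:
  P_R1 = (5 - 0)²/11 = 2.273 W
  P_R2 = (0 - 4.717)²/20000 = 0.001112 W
  P_R3 = (5 - 4.717)²/1200 = 0.00006675 W
P_total = P_R1 + P_R2 + P_R3 = 2.274 W

Final answer: 2.274 W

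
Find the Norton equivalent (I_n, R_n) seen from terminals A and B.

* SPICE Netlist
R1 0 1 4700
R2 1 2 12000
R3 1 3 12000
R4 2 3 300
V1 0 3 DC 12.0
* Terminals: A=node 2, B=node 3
Find the Thévenin equivalent first; then I_n = V_th/R_th and R_n = R_th.
Step 1 — V_th is the open-circuit voltage V_A - V_B (nothing connected across the terminals).
Nodal analysis, taking node 3 as the 0 V reference.
Source V1 fixes V_0 = 12 V.
KCL at each unknown node (sum of currents leaving = 0; resistances in Ω):
  Node 1: (V_1 - 12)/4700 + (V_1 - V_2)/12000 + (V_1 - 0)/12000 = 0
  Node 2: (V_2 - V_1)/12000 + (V_2 - 0)/300 = 0
Collecting terms (coefficients in siemens):
  0.0003794·V_1 - 0.00008333·V_2 = 0.002553
  0.003417·V_2 - 0.00008333·V_1 = 0
Determinant D = (0.0003794)(0.003417) - (-0.00008333)(-0.00008333) = 0.000001289
V_1 = [(0.002553)(0.003417) - (-0.00008333)(0)]/D = 6.765 V
V_2 = [(0.0003794)(0) - (0.002553)(-0.00008333)]/D = 0.165 V
V_th = V_2 - V_3 = 0.165 - 0 = 0.165 V
Step 2 — R_th: zero the source — replace V1 by a short circuit (node 3 merges into node 0) — and find the resistance seen between A (node 2) and B (node 0).
Reduce the network between node 2 (A) and node 0 (B) by series/parallel combination:
  Rp1 = R1 ‖ R3 (parallel, both between nodes 0 and 1) = 1/(1/4700 + 1/12000) = 3377 Ω
  Rs1 = R2 + Rp1 (series, joined only at node 1) = 12000 + 3377 = 15380 Ω
  Rp2 = R4 ‖ Rs1 (parallel, both between nodes 0 and 2) = 1/(1/300 + 1/15380) = 294.3 Ω
R_th = 294.3 Ω
I_n = V_th/R_th = 0.165/294.3 = 0.0005607 A, and R_n = R_th = 294.3 Ω

Final answer: I_n = 0.0005607 A, R_n = 294.3 Ω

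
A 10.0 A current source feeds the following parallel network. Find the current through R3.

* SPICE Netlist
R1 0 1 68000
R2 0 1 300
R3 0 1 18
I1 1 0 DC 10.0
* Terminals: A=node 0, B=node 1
All resistors sit directly between nodes 0 and 1, so they are in parallel and share one voltage V; the full source current 10 A splits among them.
1/R_par = 1/68000 + 1/300 + 1/18 = 0.0589 S  =>  R_par = 16.98 Ω
V = I × R_par = 10 × 16.98 = 169.8 V
I_R3 = V/R3 = 169.8/18 = 9.432 A

Final answer: 9.432 A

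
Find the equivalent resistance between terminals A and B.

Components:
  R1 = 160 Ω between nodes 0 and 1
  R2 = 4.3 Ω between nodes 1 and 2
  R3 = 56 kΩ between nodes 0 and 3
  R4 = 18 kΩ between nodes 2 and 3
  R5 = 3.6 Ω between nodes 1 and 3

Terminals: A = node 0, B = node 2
The network is not a plain series/parallel combination. Inject a 1 A test current into terminal A (node 0) and return it from terminal B (node 2); then R_eq = V_A / (1 A).
Nodal analysis, taking node 2 as the 0 V reference.
Current source I_test pushes 1 A into node 0 and draws it out of node 2.
KCL at each unknown node (sum of currents leaving = 0; resistances in Ω):
  Node 0: (V_0 - V_1)/160 + (V_0 - V_3)/56000 - 1 = 0
  Node 1: (V_1 - V_0)/160 + (V_1 - 0)/4.3 + (V_1 - V_3)/3.6 = 0
  Node 3: (V_3 - V_0)/56000 + (V_3 - V_1)/3.6 + (V_3 - 0)/18000 = 0
Collecting terms (coefficients in siemens):
  0.006268·V_0 - 0.00625·V_1 - 0.00001786·V_3 = 1
  0.5166·V_1 - 0.00625·V_0 - 0.2778·V_3 = 0
  0.2779·V_3 - 0.00001786·V_0 - 0.2778·V_1 = 0
Solving these 3 simultaneous equations (Gaussian elimination) gives:
  V_0 = 163.8 V, V_1 = 4.299 V, V_3 = 4.308 V
R_eq = V_0 / 1 A = 163.8 Ω

Final answer: 163.8 Ω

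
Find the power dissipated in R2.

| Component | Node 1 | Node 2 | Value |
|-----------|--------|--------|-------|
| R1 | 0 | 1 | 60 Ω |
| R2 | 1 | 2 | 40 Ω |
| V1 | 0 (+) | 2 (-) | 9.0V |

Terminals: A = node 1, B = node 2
Nodal analysis, taking node 2 as the 0 V reference.
Source V1 fixes V_0 = 9 V.
KCL at each unknown node (sum of currents leaving = 0; resistances in Ω):
  Node 1: (V_1 - 9)/60 + (V_1 - 0)/40 = 0
Collecting terms: 0.04167 × V_1 = 0.15  =>  V_1 = 3.6 V
I_R2 = (V_1 - V_2)/R2 = (3.6 - 0)/40 = 0.09 A
P_R2 = I_R2² × R2 = (0.09)² × 40 = 0.324 W

Final answer: 0.324 W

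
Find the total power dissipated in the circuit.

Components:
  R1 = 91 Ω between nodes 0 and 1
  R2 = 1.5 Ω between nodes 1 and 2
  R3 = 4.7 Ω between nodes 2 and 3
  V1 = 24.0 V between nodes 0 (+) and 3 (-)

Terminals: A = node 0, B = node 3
Nodal analysis, taking node 3 as the 0 V reference.
Source V1 fixes V_0 = 24 V.
KCL at each unknown node (sum of currents leaving = 0; resistances in Ω):
  Node 1: (V_1 - 24)/91 + (V_1 - V_2)/1.5 = 0
  Node 2: (V_2 - V_1)/1.5 + (V_2 - 0)/4.7 = 0
Collecting terms (coefficients in siemens):
  0.6777·V_1 - 0.6667·V_2 = 0.2637
  0.8794·V_2 - 0.6667·V_1 = 0
Determinant D = (0.6777)(0.8794) - (-0.6667)(-0.6667) = 0.1515
V_1 = [(0.2637)(0.8794) - (-0.6667)(0)]/D = 1.531 V
V_2 = [(0.6777)(0) - (0.2637)(-0.6667)]/D = 1.16 V
Power in each resistor, P = (ΔV)²/R:
  P_R1 = (24 - 1.531)²/91 = 5.548 W
  P_R2 = (1.531 - 1.16)²/1.5 = 0.09145 W
  P_R3 = (1.16 - 0)²/4.7 = 0.2865 W
P_total = P_R1 + P_R2 + P_R3 = 5.926 W

Final answer: 5.926 W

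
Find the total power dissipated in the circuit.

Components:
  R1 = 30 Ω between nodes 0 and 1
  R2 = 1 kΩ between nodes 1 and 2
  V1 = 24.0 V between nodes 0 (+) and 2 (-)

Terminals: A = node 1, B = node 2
Nodal analysis, taking node 2 as the 0 V reference.
Source V1 fixes V_0 = 24 V.
KCL at each unknown node (sum of currents leaving = 0; resistances in Ω):
  Node 1: (V_1 - 24)/30 + (V_1 - 0)/1000 = 0
Collecting terms: 0.03433 × V_1 = 0.8  =>  V_1 = 23.3 V
Power in each resistor, P = (ΔV)²/R:
  P_R1 = (24 - 23.3)²/30 = 0.01629 W
  P_R2 = (23.3 - 0)²/1000 = 0.5429 W
P_total = P_R1 + P_R2 = 0.5592 W

Final answer: 0.5592 W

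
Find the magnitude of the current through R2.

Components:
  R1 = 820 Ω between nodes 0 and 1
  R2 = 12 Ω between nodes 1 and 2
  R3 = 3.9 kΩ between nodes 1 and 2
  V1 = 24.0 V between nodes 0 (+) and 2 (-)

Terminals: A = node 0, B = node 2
Nodal analysis, taking node 2 as the 0 V reference.
Source V1 fixes V_0 = 24 V.
KCL at each unknown node (sum of currents leaving = 0; resistances in Ω):
  Node 1: (V_1 - 24)/820 + (V_1 - 0)/12 + (V_1 - 0)/3900 = 0
Collecting terms: 0.08481 × V_1 = 0.02927  =>  V_1 = 0.3451 V
I_R2 = (V_1 - V_2)/R2 = (0.3451 - 0)/12 = 0.02876 A
|I_R2| = 0.02876 A

Final answer: |I_R2| = 0.02876 A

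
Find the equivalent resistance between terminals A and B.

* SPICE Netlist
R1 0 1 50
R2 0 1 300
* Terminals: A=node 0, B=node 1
Reduce the network between node 0 (A) and node 1 (B) by series/parallel combination:
  Rp1 = R1 ‖ R2 (parallel, both between nodes 0 and 1) = 1/(1/50 + 1/300) = 42.86 Ω
R_eq = 42.86 Ω

Final answer: 42.86 Ω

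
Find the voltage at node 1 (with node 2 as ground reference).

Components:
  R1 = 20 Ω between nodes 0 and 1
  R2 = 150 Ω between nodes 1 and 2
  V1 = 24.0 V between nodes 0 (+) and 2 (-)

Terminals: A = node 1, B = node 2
Nodal analysis, taking node 2 as the 0 V reference.
Source V1 fixes V_0 = 24 V.
KCL at each unknown node (sum of currents leaving = 0; resistances in Ω):
  Node 1: (V_1 - 24)/20 + (V_1 - 0)/150 = 0
Collecting terms: 0.05667 × V_1 = 1.2  =>  V_1 = 21.18 V
The requested potential is V_1 = 21.18 V.

Final answer: V_1 = 21.18 V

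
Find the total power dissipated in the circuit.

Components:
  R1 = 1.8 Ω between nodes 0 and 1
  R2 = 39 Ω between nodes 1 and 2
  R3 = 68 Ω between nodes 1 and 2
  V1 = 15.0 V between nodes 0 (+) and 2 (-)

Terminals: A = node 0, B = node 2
Nodal analysis, taking node 2 as the 0 V reference.
Source V1 fixes V_0 = 15 V.
KCL at each unknown node (sum of currents leaving = 0; resistances in Ω):
  Node 1: (V_1 - 15)/1.8 + (V_1 - 0)/39 + (V_1 - 0)/68 = 0
Collecting terms: 0.5959 × V_1 = 8.333  =>  V_1 = 13.98 V
Power in each resistor, P = (ΔV)²/R:
  P_R1 = (15 - 13.98)²/1.8 = 0.573 W
  P_R2 = (13.98 - 0)²/39 = 5.014 W
  P_R3 = (13.98 - 0)²/68 = 2.876 W
P_total = P_R1 + P_R2 + P_R3 = 8.463 W

Final answer: 8.463 W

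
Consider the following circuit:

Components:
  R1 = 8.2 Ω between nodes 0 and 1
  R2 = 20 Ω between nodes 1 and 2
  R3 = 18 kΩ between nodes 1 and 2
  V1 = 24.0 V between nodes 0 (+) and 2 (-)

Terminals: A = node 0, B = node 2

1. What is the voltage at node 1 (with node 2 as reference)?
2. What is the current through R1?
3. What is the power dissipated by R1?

Nodal analysis, taking node 2 as the 0 V reference.
Source V1 fixes V_0 = 24 V.
KCL at each unknown node (sum of currents leaving = 0; resistances in Ω):
  Node 1: (V_1 - 24)/8.2 + (V_1 - 0)/20 + (V_1 - 0)/18000 = 0
Collecting terms: 0.172 × V_1 = 2.927  =>  V_1 = 17.02 V
Part 1:
  Read off the nodal solution: V_1 = 17.02 V
Part 2:
  I_R1 = (V_0 - V_1)/R1 = (24 - 17.02)/8.2 = 0.8517 A
  Magnitude: I_R1 = 0.8517 A
Part 3:
  I_R1 = (V_0 - V_1)/R1 = (24 - 17.02)/8.2 = 0.8517 A
  P_R1 = I_R1² × R1 = (0.8517)² × 8.2 = 5.949 W

Final answers:
1. V_1 = 17.02 V
2. I_R1 = 0.8517 A
3. P_R1 = 5.949 W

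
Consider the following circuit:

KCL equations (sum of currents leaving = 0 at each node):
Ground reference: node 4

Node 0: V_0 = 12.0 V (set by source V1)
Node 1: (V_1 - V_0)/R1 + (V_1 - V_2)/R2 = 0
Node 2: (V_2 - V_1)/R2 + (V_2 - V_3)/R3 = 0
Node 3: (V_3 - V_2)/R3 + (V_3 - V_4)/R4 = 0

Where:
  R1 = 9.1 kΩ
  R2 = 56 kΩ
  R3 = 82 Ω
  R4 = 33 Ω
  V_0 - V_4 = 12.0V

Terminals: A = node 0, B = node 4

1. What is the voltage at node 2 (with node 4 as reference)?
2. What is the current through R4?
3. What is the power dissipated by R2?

Nodal analysis, taking node 4 as the 0 V reference.
Source V1 fixes V_0 = 12 V.
KCL at each unknown node (sum of currents leaving = 0; resistances in Ω):
  Node 1: (V_1 - 12)/9100 + (V_1 - V_2)/56000 = 0
  Node 2: (V_2 - V_1)/56000 + (V_2 - V_3)/82 = 0
  Node 3: (V_3 - V_2)/82 + (V_3 - 0)/33 = 0
Collecting terms (coefficients in siemens):
  0.0001277·V_1 - 0.00001786·V_2 = 0.001319
  0.01221·V_2 - 0.00001786·V_1 - 0.0122·V_3 = 0
  0.0425·V_3 - 0.0122·V_2 = 0
Solving these 3 simultaneous equations (Gaussian elimination) gives:
  V_1 = 10.33 V, V_2 = 0.02116 V, V_3 = 0.006072 V
Part 1:
  Read off the nodal solution: V_2 = 0.02116 V
Part 2:
  I_R4 = (V_3 - V_4)/R4 = (0.006072 - 0)/33 = 0.000184 A
  Magnitude: I_R4 = 0.000184 A
Part 3:
  I_R2 = (V_1 - V_2)/R2 = (10.33 - 0.02116)/56000 = 0.000184 A
  P_R2 = I_R2² × R2 = (0.000184)² × 56000 = 0.001896 W

Final answers:
1. V_2 = 0.02116 V
2. I_R4 = 0.000184 A
3. P_R2 = 0.001896 W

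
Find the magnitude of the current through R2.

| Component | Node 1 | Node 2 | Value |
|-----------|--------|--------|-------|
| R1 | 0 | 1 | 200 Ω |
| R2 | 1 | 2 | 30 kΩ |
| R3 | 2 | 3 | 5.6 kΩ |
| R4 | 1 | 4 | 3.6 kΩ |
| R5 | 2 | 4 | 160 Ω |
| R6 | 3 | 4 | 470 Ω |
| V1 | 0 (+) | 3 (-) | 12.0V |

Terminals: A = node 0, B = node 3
Nodal analysis, taking node 3 as the 0 V reference.
Source V1 fixes V_0 = 12 V.
KCL at each unknown node (sum of currents leaving = 0; resistances in Ω):
  Node 1: (V_1 - 12)/200 + (V_1 - V_2)/30000 + (V_1 - V_4)/3600 = 0
  Node 2: (V_2 - V_1)/30000 + (V_2 - 0)/5600 + (V_2 - V_4)/160 = 0
  Node 4: (V_4 - V_1)/3600 + (V_4 - V_2)/160 + (V_4 - 0)/470 = 0
Collecting terms (coefficients in siemens):
  0.005311·V_1 - 0.00003333·V_2 - 0.0002778·V_4 = 0.06
  0.006462·V_2 - 0.00003333·V_1 - 0.00625·V_4 = 0
  0.008655·V_4 - 0.0002778·V_1 - 0.00625·V_2 = 0
Solving these 3 simultaneous equations (Gaussian elimination) gives:
  V_1 = 11.38 V, V_2 = 1.365 V, V_4 = 1.351 V
I_R2 = (V_1 - V_2)/R2 = (11.38 - 1.365)/30000 = 0.0003337 A
|I_R2| = 0.0003337 A

Final answer: |I_R2| = 0.0003337 A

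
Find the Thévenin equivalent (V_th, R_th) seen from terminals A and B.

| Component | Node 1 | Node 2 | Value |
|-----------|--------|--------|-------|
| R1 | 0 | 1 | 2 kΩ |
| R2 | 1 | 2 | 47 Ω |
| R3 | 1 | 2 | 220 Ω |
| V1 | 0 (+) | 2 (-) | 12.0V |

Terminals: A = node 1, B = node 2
Step 1 — V_th is the open-circuit voltage V_A - V_B (nothing connected across the terminals).
Nodal analysis, taking node 2 as the 0 V reference.
Source V1 fixes V_0 = 12 V.
KCL at each unknown node (sum of currents leaving = 0; resistances in Ω):
  Node 1: (V_1 - 12)/2000 + (V_1 - 0)/47 + (V_1 - 0)/220 = 0
Collecting terms: 0.02632 × V_1 = 0.006  =>  V_1 = 0.2279 V
V_th = V_1 - V_2 = 0.2279 - 0 = 0.2279 V
Step 2 — R_th: zero the source — replace V1 by a short circuit (node 2 merges into node 0) — and find the resistance seen between A (node 1) and B (node 0).
Reduce the network between node 1 (A) and node 0 (B) by series/parallel combination:
  Rp1 = R1 ‖ R2 ‖ R3 (parallel, all between nodes 0 and 1) = 1/(1/2000 + 1/47 + 1/220) = 37.99 Ω
R_th = 37.99 Ω

Final answer: V_th = 0.2279 V, R_th = 37.99 Ω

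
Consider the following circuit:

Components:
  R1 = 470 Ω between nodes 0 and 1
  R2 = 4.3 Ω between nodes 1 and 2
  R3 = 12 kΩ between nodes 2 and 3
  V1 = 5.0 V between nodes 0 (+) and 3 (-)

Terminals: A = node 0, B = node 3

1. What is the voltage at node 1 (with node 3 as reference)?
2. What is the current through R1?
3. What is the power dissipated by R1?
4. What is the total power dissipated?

Nodal analysis, taking node 3 as the 0 V reference.
Source V1 fixes V_0 = 5 V.
KCL at each unknown node (sum of currents leaving = 0; resistances in Ω):
  Node 1: (V_1 - 5)/470 + (V_1 - V_2)/4.3 = 0
  Node 2: (V_2 - V_1)/4.3 + (V_2 - 0)/12000 = 0
Collecting terms (coefficients in siemens):
  0.2347·V_1 - 0.2326·V_2 = 0.01064
  0.2326·V_2 - 0.2326·V_1 = 0
Determinant D = (0.2347)(0.2326) - (-0.2326)(-0.2326) = 0.0005144
V_1 = [(0.01064)(0.2326) - (-0.2326)(0)]/D = 4.812 V
V_2 = [(0.2347)(0) - (0.01064)(-0.2326)]/D = 4.81 V
Part 1:
  Read off the nodal solution: V_1 = 4.812 V
Part 2:
  I_R1 = (V_0 - V_1)/R1 = (5 - 4.812)/470 = 0.0004008 A
  Magnitude: I_R1 = 0.0004008 A
Part 3:
  I_R1 = (V_0 - V_1)/R1 = (5 - 4.812)/470 = 0.0004008 A
  P_R1 = I_R1² × R1 = (0.0004008)² × 470 = 0.00007551 W
Part 4:
  Power in each resistor, P = (ΔV)²/R:
    P_R1 = (5 - 4.812)²/470 = 0.00007551 W
    P_R2 = (4.812 - 4.81)²/4.3 = 0.0000006908 W
    P_R3 = (4.81 - 0)²/12000 = 0.001928 W
  P_total = P_R1 + P_R2 + P_R3 = 0.002004 W

Final answers:
1. V_1 = 4.812 V
2. I_R1 = 0.0004008 A
3. P_R1 = 7.551e-05 W
4. P_total = 0.002004 W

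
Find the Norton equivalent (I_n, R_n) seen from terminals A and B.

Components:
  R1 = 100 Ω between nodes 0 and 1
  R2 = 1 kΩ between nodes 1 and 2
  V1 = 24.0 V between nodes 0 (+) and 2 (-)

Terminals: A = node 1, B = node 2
Find the Thévenin equivalent first; then I_n = V_th/R_th and R_n = R_th.
Step 1 — V_th is the open-circuit voltage V_A - V_B (nothing connected across the terminals).
Nodal analysis, taking node 2 as the 0 V reference.
Source V1 fixes V_0 = 24 V.
KCL at each unknown node (sum of currents leaving = 0; resistances in Ω):
  Node 1: (V_1 - 24)/100 + (V_1 - 0)/1000 = 0
Collecting terms: 0.011 × V_1 = 0.24  =>  V_1 = 21.82 V
V_th = V_1 - V_2 = 21.82 - 0 = 21.82 V
Step 2 — R_th: zero the source — replace V1 by a short circuit (node 2 merges into node 0) — and find the resistance seen between A (node 1) and B (node 0).
Reduce the network between node 1 (A) and node 0 (B) by series/parallel combination:
  Rp1 = R1 ‖ R2 (parallel, both between nodes 0 and 1) = 1/(1/100 + 1/1000) = 90.91 Ω
R_th = 90.91 Ω
I_n = V_th/R_th = 21.82/90.91 = 0.24 A, and R_n = R_th = 90.91 Ω

Final answer: I_n = 0.24 A, R_n = 90.91 Ω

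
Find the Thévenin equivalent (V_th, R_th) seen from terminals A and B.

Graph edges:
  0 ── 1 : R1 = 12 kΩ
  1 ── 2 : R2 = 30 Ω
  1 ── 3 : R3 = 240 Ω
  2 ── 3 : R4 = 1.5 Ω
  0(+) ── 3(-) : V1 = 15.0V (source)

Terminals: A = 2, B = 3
Step 1 — V_th is the open-circuit voltage V_A - V_B (nothing connected across the terminals).
Nodal analysis, taking node 3 as the 0 V reference.
Source V1 fixes V_0 = 15 V.
KCL at each unknown node (sum of currents leaving = 0; resistances in Ω):
  Node 1: (V_1 - 15)/12000 + (V_1 - V_2)/30 + (V_1 - 0)/240 = 0
  Node 2: (V_2 - V_1)/30 + (V_2 - 0)/1.5 = 0
Collecting terms (coefficients in siemens):
  0.03758·V_1 - 0.03333·V_2 = 0.00125
  0.7·V_2 - 0.03333·V_1 = 0
Determinant D = (0.03758)(0.7) - (-0.03333)(-0.03333) = 0.0252
V_1 = [(0.00125)(0.7) - (-0.03333)(0)]/D = 0.03473 V
V_2 = [(0.03758)(0) - (0.00125)(-0.03333)]/D = 0.001654 V
V_th = V_2 - V_3 = 0.001654 - 0 = 0.001654 V
Step 2 — R_th: zero the source — replace V1 by a short circuit (node 3 merges into node 0) — and find the resistance seen between A (node 2) and B (node 0).
Reduce the network between node 2 (A) and node 0 (B) by series/parallel combination:
  Rp1 = R1 ‖ R3 (parallel, both between nodes 0 and 1) = 1/(1/12000 + 1/240) = 235.3 Ω
  Rs1 = R2 + Rp1 (series, joined only at node 1) = 30 + 235.3 = 265.3 Ω
  Rp2 = R4 ‖ Rs1 (parallel, both between nodes 0 and 2) = 1/(1/1.5 + 1/265.3) = 1.492 Ω
R_th = 1.492 Ω

Final answer: V_th = 0.001654 V, R_th = 1.492 Ω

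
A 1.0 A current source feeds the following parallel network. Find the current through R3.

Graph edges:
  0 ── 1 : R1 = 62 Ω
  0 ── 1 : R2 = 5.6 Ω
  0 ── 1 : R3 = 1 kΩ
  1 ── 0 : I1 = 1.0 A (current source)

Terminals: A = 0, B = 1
All resistors sit directly between nodes 0 and 1, so they are in parallel and share one voltage V; the full source current 1 A splits among them.
1/R_par = 1/62 + 1/5.6 + 1/1000 = 0.1957 S  =>  R_par = 5.11 Ω
V = I × R_par = 1 × 5.11 = 5.11 V
I_R3 = V/R3 = 5.11/1000 = 0.00511 A

Final answer: 0.00511 A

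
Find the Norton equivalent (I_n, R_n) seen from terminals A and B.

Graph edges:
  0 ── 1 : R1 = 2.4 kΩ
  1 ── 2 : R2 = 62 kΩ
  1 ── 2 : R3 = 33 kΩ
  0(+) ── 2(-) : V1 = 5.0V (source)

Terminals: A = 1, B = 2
Find the Thévenin equivalent first; then I_n = V_th/R_th and R_n = R_th.
Step 1 — V_th is the open-circuit voltage V_A - V_B (nothing connected across the terminals).
Nodal analysis, taking node 2 as the 0 V reference.
Source V1 fixes V_0 = 5 V.
KCL at each unknown node (sum of currents leaving = 0; resistances in Ω):
  Node 1: (V_1 - 5)/2400 + (V_1 - 0)/62000 + (V_1 - 0)/33000 = 0
Collecting terms: 0.0004631 × V_1 = 0.002083  =>  V_1 = 4.499 V
V_th = V_1 - V_2 = 4.499 - 0 = 4.499 V
Step 2 — R_th: zero the source — replace V1 by a short circuit (node 2 merges into node 0) — and find the resistance seen between A (node 1) and B (node 0).
Reduce the network between node 1 (A) and node 0 (B) by series/parallel combination:
  Rp1 = R1 ‖ R2 ‖ R3 (parallel, all between nodes 0 and 1) = 1/(1/2400 + 1/62000 + 1/33000) = 2159 Ω
R_th = 2.159 kΩ
I_n = V_th/R_th = 4.499/2159 = 0.002083 A, and R_n = R_th = 2.159 kΩ

Final answer: I_n = 0.002083 A, R_n = 2.159 kΩ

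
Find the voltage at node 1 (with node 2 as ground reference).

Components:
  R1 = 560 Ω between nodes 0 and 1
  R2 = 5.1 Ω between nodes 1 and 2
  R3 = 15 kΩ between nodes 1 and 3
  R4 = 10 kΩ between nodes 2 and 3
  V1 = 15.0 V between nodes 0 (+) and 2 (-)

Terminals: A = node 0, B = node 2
Nodal analysis, taking node 2 as the 0 V reference.
Source V1 fixes V_0 = 15 V.
KCL at each unknown node (sum of currents leaving = 0; resistances in Ω):
  Node 1: (V_1 - 15)/560 + (V_1 - 0)/5.1 + (V_1 - V_3)/15000 = 0
  Node 3: (V_3 - V_1)/15000 + (V_3 - 0)/10000 = 0
Collecting terms (coefficients in siemens):
  0.1979·V_1 - 0.00006667·V_3 = 0.02679
  0.0001667·V_3 - 0.00006667·V_1 = 0
Determinant D = (0.1979)(0.0001667) - (-0.00006667)(-0.00006667) = 0.00003298
V_1 = [(0.02679)(0.0001667) - (-0.00006667)(0)]/D = 0.1353 V
V_3 = [(0.1979)(0) - (0.02679)(-0.00006667)]/D = 0.05414 V
The requested potential is V_1 = 0.1353 V.

Final answer: V_1 = 0.1353 V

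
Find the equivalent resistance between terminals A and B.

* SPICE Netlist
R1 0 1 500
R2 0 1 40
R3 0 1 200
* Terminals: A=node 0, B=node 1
Reduce the network between node 0 (A) and node 1 (B) by series/parallel combination:
  Rp1 = R1 ‖ R2 ‖ R3 (parallel, all between nodes 0 and 1) = 1/(1/500 + 1/40 + 1/200) = 31.25 Ω
R_eq = 31.25 Ω

Final answer: 31.25 Ω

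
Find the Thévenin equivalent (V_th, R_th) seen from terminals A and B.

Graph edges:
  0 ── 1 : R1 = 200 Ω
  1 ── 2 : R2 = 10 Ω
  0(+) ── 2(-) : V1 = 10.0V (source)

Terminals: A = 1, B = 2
Step 1 — V_th is the open-circuit voltage V_A - V_B (nothing connected across the terminals).
Nodal analysis, taking node 2 as the 0 V reference.
Source V1 fixes V_0 = 10 V.
KCL at each unknown node (sum of currents leaving = 0; resistances in Ω):
  Node 1: (V_1 - 10)/200 + (V_1 - 0)/10 = 0
Collecting terms: 0.105 × V_1 = 0.05  =>  V_1 = 0.4762 V
V_th = V_1 - V_2 = 0.4762 - 0 = 0.4762 V
Step 2 — R_th: zero the source — replace V1 by a short circuit (node 2 merges into node 0) — and find the resistance seen between A (node 1) and B (node 0).
Reduce the network between node 1 (A) and node 0 (B) by series/parallel combination:
  Rp1 = R1 ‖ R2 (parallel, both between nodes 0 and 1) = 1/(1/200 + 1/10) = 9.524 Ω
R_th = 9.524 Ω

Final answer: V_th = 0.4762 V, R_th = 9.524 Ω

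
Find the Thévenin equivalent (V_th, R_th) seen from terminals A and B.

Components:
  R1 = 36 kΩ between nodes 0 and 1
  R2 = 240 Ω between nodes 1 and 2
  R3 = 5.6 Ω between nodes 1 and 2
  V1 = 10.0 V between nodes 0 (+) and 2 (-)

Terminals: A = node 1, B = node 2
Step 1 — V_th is the open-circuit voltage V_A - V_B (nothing connected across the terminals).
Nodal analysis, taking node 2 as the 0 V reference.
Source V1 fixes V_0 = 10 V.
KCL at each unknown node (sum of currents leaving = 0; resistances in Ω):
  Node 1: (V_1 - 10)/36000 + (V_1 - 0)/240 + (V_1 - 0)/5.6 = 0
Collecting terms: 0.1828 × V_1 = 0.0002778  =>  V_1 = 0.00152 V
V_th = V_1 - V_2 = 0.00152 - 0 = 0.00152 V
Step 2 — R_th: zero the source — replace V1 by a short circuit (node 2 merges into node 0) — and find the resistance seen between A (node 1) and B (node 0).
Reduce the network between node 1 (A) and node 0 (B) by series/parallel combination:
  Rp1 = R1 ‖ R2 ‖ R3 (parallel, all between nodes 0 and 1) = 1/(1/36000 + 1/240 + 1/5.6) = 5.471 Ω
R_th = 5.471 Ω

Final answer: V_th = 0.00152 V, R_th = 5.471 Ω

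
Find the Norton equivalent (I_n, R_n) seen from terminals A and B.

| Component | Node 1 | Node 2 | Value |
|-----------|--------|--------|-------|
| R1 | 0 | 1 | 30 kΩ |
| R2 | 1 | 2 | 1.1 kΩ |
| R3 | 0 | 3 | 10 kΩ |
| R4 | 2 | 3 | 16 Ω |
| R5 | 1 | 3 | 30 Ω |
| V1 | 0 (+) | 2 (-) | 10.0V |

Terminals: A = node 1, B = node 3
Find the Thévenin equivalent first; then I_n = V_th/R_th and R_n = R_th.
Step 1 — V_th is the open-circuit voltage V_A - V_B (nothing connected across the terminals).
Nodal analysis, taking node 2 as the 0 V reference.
Source V1 fixes V_0 = 10 V.
KCL at each unknown node (sum of currents leaving = 0; resistances in Ω):
  Node 1: (V_1 - 10)/30000 + (V_1 - 0)/1100 + (V_1 - V_3)/30 = 0
  Node 3: (V_3 - 10)/10000 + (V_3 - 0)/16 + (V_3 - V_1)/30 = 0
Collecting terms (coefficients in siemens):
  0.03428·V_1 - 0.03333·V_3 = 0.0003333
  0.09593·V_3 - 0.03333·V_1 = 0.001
Determinant D = (0.03428)(0.09593) - (-0.03333)(-0.03333) = 0.002177
V_1 = [(0.0003333)(0.09593) - (-0.03333)(0.001)]/D = 0.03 V
V_3 = [(0.03428)(0.001) - (0.0003333)(-0.03333)]/D = 0.02085 V
V_th = V_1 - V_3 = 0.03 - 0.02085 = 0.009152 V
Step 2 — R_th: zero the source — replace V1 by a short circuit (node 2 merges into node 0) — and find the resistance seen between A (node 1) and B (node 3).
Reduce the network between node 1 (A) and node 3 (B) by series/parallel combination:
  Rp1 = R1 ‖ R2 (parallel, both between nodes 0 and 1) = 1/(1/30000 + 1/1100) = 1061 Ω
  Rp2 = R3 ‖ R4 (parallel, both between nodes 0 and 3) = 1/(1/10000 + 1/16) = 15.97 Ω
  Rs1 = Rp1 + Rp2 (series, joined only at node 0) = 1061 + 15.97 = 1077 Ω
  Rp3 = R5 ‖ Rs1 (parallel, both between nodes 1 and 3) = 1/(1/30 + 1/1077) = 29.19 Ω
R_th = 29.19 Ω
I_n = V_th/R_th = 0.009152/29.19 = 0.0003136 A, and R_n = R_th = 29.19 Ω

Final answer: I_n = 0.0003136 A, R_n = 29.19 Ω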